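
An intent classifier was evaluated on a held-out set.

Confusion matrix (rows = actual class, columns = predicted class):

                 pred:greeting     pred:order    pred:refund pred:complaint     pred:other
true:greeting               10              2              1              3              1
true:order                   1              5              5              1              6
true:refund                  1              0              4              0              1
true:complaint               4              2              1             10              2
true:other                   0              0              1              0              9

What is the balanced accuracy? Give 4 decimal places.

Balanced accuracy = mean of per-class recall.
  greeting: recall = 10/17 = 0.58824
  order: recall = 5/18 = 0.27778
  refund: recall = 4/6 = 0.66667
  complaint: recall = 10/19 = 0.52632
  other: recall = 9/10 = 0.90000
Mean = (0.58824 + 0.27778 + 0.66667 + 0.52632 + 0.90000) / 5 = 0.5918

0.5918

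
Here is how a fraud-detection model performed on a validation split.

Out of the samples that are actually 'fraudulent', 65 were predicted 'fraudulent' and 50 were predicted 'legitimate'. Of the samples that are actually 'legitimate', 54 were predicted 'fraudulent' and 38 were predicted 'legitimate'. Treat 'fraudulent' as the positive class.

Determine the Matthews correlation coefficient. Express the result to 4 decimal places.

MCC = (TP·TN − FP·FN) / √((TP+FP)(TP+FN)(TN+FP)(TN+FN))
Numerator = 65·38 − 54·50 = -230
Denominator = √(119·115·92·88) = √110793760 = 10525.8615
MCC = -230 / 10525.8615 = -0.0219

-0.0219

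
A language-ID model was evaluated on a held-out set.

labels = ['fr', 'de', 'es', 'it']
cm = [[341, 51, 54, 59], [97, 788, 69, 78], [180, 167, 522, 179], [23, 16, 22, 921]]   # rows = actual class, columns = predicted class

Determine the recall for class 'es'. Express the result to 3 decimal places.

recall = TP/(TP+FN).
es: TP=522, FN=180+167+179=526 → 522/1048 = 0.4981

0.498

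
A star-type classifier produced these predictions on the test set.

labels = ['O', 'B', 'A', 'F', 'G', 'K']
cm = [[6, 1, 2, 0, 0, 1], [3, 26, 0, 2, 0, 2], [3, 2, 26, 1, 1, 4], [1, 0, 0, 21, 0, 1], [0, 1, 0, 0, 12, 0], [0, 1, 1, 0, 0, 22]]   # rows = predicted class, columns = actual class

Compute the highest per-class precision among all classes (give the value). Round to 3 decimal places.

Per-class precision (TP/(TP+FP)):
  O: TP=6, FP=1+2+0+0+1=4 → 6/10 = 0.6000
  B: TP=26, FP=3+0+2+0+2=7 → 26/33 = 0.7879
  A: TP=26, FP=3+2+1+1+4=11 → 26/37 = 0.7027
  F: TP=21, FP=1+0+0+0+1=2 → 21/23 = 0.9130
  G: TP=12, FP=0+1+0+0+0=1 → 12/13 = 0.9231
  K: TP=22, FP=0+1+1+0+0=2 → 22/24 = 0.9167
Highest is class 'G' with precision = 0.923.

0.923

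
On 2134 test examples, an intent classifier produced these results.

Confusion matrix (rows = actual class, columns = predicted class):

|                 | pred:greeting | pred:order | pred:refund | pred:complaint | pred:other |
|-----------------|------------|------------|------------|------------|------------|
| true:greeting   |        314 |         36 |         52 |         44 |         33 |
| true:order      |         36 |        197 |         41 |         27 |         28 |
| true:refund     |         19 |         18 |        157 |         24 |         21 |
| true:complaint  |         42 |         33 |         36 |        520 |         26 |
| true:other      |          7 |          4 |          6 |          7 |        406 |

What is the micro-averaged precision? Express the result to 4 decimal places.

0.7470

Micro-averaging pools counts across classes: ΣTP=1594, ΣFP=540, ΣFN=540.
Micro-precision = TP/(TP+FP) on pooled counts = 0.7470 (equals overall accuracy in single-label multiclass).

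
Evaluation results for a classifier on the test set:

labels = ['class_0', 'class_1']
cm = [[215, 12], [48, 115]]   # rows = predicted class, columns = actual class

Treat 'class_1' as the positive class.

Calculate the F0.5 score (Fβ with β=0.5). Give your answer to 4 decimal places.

0.7381

Fβ = (1+β²)·TP / ((1+β²)·TP + β²·FN + FP), with β²=1/4
= 1.25·115 / (1.25·115 + 0.25·12 + 48) = 0.7381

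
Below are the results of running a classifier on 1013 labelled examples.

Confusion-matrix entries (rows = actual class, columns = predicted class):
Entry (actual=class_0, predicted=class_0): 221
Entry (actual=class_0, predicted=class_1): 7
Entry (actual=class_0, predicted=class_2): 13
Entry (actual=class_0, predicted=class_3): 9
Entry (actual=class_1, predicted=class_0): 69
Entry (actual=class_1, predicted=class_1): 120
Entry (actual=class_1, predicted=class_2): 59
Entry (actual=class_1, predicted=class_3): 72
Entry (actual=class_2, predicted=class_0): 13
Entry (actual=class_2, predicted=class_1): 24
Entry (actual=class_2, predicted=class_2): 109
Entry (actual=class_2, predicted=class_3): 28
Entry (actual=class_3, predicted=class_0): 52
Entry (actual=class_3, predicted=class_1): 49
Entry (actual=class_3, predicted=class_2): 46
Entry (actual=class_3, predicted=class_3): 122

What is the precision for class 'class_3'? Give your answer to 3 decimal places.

One-vs-rest for 'class_3': TP = diagonal; FP = other classes predicted 'class_3'; FN = 'class_3' predicted as other.
precision = TP/(TP+FP).
class_3: TP=122, FP=9+72+28=109 → 122/231 = 0.5281

0.528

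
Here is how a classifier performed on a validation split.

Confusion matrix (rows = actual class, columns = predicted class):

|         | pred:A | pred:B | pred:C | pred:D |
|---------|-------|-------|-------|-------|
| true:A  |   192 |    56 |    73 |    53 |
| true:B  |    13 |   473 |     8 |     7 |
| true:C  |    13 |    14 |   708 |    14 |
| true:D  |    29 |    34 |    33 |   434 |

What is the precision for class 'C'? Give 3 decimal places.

0.861

One-vs-rest for 'C': TP = diagonal; FP = other classes predicted 'C'; FN = 'C' predicted as other.
precision = TP/(TP+FP).
C: TP=708, FP=73+8+33=114 → 708/822 = 0.8613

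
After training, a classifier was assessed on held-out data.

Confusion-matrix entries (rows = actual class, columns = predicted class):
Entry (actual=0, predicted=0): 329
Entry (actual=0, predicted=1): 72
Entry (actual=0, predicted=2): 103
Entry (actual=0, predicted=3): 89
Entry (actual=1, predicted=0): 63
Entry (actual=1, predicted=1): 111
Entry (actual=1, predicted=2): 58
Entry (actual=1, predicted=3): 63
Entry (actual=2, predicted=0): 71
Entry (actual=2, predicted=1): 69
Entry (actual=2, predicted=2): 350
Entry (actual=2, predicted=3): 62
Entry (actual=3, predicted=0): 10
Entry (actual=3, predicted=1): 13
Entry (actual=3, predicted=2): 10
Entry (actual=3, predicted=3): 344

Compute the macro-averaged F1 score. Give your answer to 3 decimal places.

0.600

Per-class F1 score (2·TP/(2·TP+FP+FN)):
  0: TP=329, FP=63+71+10=144, FN=72+103+89=264 → 658/1066 = 0.6173
  1: TP=111, FP=72+69+13=154, FN=63+58+63=184 → 222/560 = 0.3964
  2: TP=350, FP=103+58+10=171, FN=71+69+62=202 → 700/1073 = 0.6524
  3: TP=344, FP=89+63+62=214, FN=10+13+10=33 → 688/935 = 0.7358
Macro-F1 score = mean = (0.6173 + 0.3964 + 0.6524 + 0.7358) / 4 = 0.600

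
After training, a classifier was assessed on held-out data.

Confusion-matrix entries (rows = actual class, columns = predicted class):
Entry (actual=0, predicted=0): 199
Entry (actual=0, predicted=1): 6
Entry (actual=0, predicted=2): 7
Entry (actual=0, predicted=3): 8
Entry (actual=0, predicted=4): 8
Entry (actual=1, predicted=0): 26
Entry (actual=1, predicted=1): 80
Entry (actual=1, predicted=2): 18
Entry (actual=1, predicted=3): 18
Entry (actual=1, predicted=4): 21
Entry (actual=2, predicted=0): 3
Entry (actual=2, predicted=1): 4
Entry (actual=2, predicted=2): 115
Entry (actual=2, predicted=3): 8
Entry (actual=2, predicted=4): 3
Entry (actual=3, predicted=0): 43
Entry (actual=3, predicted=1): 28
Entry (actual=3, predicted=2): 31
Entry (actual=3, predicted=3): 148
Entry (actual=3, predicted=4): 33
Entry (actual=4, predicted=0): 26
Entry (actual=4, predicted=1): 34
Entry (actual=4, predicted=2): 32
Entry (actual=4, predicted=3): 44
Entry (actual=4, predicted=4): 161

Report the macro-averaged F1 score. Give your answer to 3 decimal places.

0.630

Per-class F1 score (2·TP/(2·TP+FP+FN)):
  0: TP=199, FP=26+3+43+26=98, FN=6+7+8+8=29 → 398/525 = 0.7581
  1: TP=80, FP=6+4+28+34=72, FN=26+18+18+21=83 → 160/315 = 0.5079
  2: TP=115, FP=7+18+31+32=88, FN=3+4+8+3=18 → 230/336 = 0.6845
  3: TP=148, FP=8+18+8+44=78, FN=43+28+31+33=135 → 296/509 = 0.5815
  4: TP=161, FP=8+21+3+33=65, FN=26+34+32+44=136 → 322/523 = 0.6157
Macro-F1 score = mean = (0.7581 + 0.5079 + 0.6845 + 0.5815 + 0.6157) / 5 = 0.630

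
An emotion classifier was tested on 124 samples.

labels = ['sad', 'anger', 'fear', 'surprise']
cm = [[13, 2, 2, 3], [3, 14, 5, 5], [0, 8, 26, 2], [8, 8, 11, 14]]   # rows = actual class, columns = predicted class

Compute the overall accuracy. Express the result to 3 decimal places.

0.540

Accuracy = trace / total = (13+14+26+14=67) / 124 = 67/124 = 0.540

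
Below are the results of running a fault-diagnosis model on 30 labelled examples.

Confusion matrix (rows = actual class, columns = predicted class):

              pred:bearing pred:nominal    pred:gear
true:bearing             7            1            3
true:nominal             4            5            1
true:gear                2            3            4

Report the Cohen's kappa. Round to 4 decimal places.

Observed agreement pₒ = trace/N = 16/30 = 0.53333
Expected agreement pₑ = Σ (rowᵢ·colᵢ)/N² = (11·13 + 10·9 + 9·8)/30² = 0.33889
κ = (pₒ − pₑ)/(1 − pₑ) = (0.53333 − 0.33889)/(1 − 0.33889) = 0.2941

0.2941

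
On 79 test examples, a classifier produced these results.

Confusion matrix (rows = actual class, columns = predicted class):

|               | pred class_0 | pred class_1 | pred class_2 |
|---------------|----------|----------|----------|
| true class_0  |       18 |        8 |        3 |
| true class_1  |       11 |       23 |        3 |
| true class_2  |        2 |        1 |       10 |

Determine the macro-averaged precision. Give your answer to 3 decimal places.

0.641

Per-class precision (TP/(TP+FP)):
  class_0: TP=18, FP=11+2=13 → 18/31 = 0.5806
  class_1: TP=23, FP=8+1=9 → 23/32 = 0.7188
  class_2: TP=10, FP=3+3=6 → 10/16 = 0.6250
Macro-precision = mean = (0.5806 + 0.7188 + 0.6250) / 3 = 0.641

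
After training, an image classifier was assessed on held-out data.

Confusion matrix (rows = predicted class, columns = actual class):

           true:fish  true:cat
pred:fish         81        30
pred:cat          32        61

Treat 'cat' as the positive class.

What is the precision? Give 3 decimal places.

Precision = TP/(TP+FP) = 61/(61+32) = 61/93 = 0.656

0.656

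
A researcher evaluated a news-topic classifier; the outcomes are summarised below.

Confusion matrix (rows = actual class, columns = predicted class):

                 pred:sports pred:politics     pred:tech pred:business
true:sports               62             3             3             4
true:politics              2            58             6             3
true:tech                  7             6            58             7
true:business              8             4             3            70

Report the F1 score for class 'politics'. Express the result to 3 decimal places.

0.829

Take TP from the diagonal, FP from the rest of the 'politics' prediction marginal, FN from the rest of the 'politics' actual marginal.
F1 score = 2·TP/(2·TP+FP+FN).
politics: TP=58, FP=3+6+4=13, FN=2+6+3=11 → 116/140 = 0.8286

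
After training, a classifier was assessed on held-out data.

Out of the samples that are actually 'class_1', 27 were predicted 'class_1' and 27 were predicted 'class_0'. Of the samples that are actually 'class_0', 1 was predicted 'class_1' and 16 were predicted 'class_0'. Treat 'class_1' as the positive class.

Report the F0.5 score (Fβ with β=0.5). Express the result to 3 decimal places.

0.813

Fβ = (1+β²)·TP / ((1+β²)·TP + β²·FN + FP), with β²=1/4
= 1.25·27 / (1.25·27 + 0.25·27 + 1) = 0.813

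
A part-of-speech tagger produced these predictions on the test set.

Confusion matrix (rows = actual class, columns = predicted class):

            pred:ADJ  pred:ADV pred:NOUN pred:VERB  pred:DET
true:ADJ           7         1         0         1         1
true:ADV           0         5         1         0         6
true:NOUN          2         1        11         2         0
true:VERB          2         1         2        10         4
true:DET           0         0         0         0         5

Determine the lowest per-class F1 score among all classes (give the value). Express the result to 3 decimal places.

0.476

Per-class F1 score (2·TP/(2·TP+FP+FN)):
  ADJ: TP=7, FP=0+2+2+0=4, FN=1+0+1+1=3 → 14/21 = 0.6667
  ADV: TP=5, FP=1+1+1+0=3, FN=0+1+0+6=7 → 10/20 = 0.5000
  NOUN: TP=11, FP=0+1+2+0=3, FN=2+1+2+0=5 → 22/30 = 0.7333
  VERB: TP=10, FP=1+0+2+0=3, FN=2+1+2+4=9 → 20/32 = 0.6250
  DET: TP=5, FP=1+6+0+4=11, FN=0+0+0+0=0 → 10/21 = 0.4762
Lowest is class 'DET' with F1 score = 0.476.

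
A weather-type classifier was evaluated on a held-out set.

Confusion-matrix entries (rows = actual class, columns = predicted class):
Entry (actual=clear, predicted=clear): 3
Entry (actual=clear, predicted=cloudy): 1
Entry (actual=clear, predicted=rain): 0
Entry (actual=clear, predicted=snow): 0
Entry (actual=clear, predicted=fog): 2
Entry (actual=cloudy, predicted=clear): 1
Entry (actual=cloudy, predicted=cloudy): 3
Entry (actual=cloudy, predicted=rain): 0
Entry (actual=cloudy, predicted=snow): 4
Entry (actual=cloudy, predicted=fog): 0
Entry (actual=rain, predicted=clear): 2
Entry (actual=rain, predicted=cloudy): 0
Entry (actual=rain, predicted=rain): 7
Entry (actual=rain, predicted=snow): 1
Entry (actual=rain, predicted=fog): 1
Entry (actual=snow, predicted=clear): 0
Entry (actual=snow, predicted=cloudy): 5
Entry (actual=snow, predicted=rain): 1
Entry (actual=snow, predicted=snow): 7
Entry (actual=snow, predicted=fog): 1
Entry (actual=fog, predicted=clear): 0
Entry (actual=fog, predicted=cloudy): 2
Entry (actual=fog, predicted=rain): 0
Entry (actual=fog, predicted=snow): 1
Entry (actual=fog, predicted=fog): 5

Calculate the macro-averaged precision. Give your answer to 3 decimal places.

Per-class precision (TP/(TP+FP)):
  clear: TP=3, FP=1+2+0+0=3 → 3/6 = 0.5000
  cloudy: TP=3, FP=1+0+5+2=8 → 3/11 = 0.2727
  rain: TP=7, FP=0+0+1+0=1 → 7/8 = 0.8750
  snow: TP=7, FP=0+4+1+1=6 → 7/13 = 0.5385
  fog: TP=5, FP=2+0+1+1=4 → 5/9 = 0.5556
Macro-precision = mean = (0.5000 + 0.2727 + 0.8750 + 0.5385 + 0.5556) / 5 = 0.548

0.548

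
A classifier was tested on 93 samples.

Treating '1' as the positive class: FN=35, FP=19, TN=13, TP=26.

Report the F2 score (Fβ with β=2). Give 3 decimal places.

Fβ = (1+β²)·TP / ((1+β²)·TP + β²·FN + FP), with β²=4
= 5·26 / (5·26 + 4·35 + 19) = 0.450

0.450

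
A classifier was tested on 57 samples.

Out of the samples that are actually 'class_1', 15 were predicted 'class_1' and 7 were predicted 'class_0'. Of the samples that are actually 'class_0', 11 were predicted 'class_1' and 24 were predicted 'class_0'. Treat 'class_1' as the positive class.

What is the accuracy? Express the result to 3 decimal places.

Accuracy = (TP+TN)/N = (15+24)/57 = 0.684

0.684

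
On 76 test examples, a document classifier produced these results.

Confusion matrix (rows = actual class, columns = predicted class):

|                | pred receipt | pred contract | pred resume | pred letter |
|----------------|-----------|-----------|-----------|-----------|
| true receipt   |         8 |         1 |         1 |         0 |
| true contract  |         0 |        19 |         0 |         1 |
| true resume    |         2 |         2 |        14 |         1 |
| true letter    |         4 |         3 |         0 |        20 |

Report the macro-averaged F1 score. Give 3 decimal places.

0.788

Per-class F1 score (2·TP/(2·TP+FP+FN)):
  receipt: TP=8, FP=0+2+4=6, FN=1+1+0=2 → 16/24 = 0.6667
  contract: TP=19, FP=1+2+3=6, FN=0+0+1=1 → 38/45 = 0.8444
  resume: TP=14, FP=1+0+0=1, FN=2+2+1=5 → 28/34 = 0.8235
  letter: TP=20, FP=0+1+1=2, FN=4+3+0=7 → 40/49 = 0.8163
Macro-F1 score = mean = (0.6667 + 0.8444 + 0.8235 + 0.8163) / 4 = 0.788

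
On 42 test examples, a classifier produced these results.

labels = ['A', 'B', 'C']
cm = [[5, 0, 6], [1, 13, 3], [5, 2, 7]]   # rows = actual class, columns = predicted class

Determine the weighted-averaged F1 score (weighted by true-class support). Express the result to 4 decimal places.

Per-class F1 score (2·TP/(2·TP+FP+FN)):
  A: TP=5, FP=1+5=6, FN=0+6=6 → 10/22 = 0.45455
  B: TP=13, FP=0+2=2, FN=1+3=4 → 26/32 = 0.81250
  C: TP=7, FP=6+3=9, FN=5+2=7 → 14/30 = 0.46667
Weighted-F1 score = Σ (supportᵢ/N)·F1 scoreᵢ with N=42: (11/42)·0.45455 + (17/42)·0.81250 + (14/42)·0.46667 = 0.6035

0.6035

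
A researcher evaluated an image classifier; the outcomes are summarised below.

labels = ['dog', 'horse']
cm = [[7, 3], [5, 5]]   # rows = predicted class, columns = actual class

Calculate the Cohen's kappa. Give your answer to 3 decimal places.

0.200

Observed agreement pₒ = trace/N = 12/20 = 0.6000
Expected agreement pₑ = Σ (rowᵢ·colᵢ)/N² = (12·10 + 8·10)/20² = 0.5000
κ = (pₒ − pₑ)/(1 − pₑ) = (0.6000 − 0.5000)/(1 − 0.5000) = 0.200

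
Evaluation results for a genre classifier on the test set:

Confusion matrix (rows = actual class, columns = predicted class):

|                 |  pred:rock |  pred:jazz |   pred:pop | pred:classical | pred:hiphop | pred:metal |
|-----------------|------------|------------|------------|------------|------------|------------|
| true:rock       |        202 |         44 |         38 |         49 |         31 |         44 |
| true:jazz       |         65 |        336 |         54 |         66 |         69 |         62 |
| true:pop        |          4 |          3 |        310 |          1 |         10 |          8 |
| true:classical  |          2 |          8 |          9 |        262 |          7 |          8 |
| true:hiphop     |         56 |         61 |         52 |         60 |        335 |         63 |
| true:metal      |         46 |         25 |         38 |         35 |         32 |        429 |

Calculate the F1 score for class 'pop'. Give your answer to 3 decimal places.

0.741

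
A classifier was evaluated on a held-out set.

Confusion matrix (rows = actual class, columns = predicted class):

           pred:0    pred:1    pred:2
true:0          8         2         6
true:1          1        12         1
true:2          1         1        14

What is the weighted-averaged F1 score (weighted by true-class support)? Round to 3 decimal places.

0.729

Per-class F1 score (2·TP/(2·TP+FP+FN)):
  0: TP=8, FP=1+1=2, FN=2+6=8 → 16/26 = 0.6154
  1: TP=12, FP=2+1=3, FN=1+1=2 → 24/29 = 0.8276
  2: TP=14, FP=6+1=7, FN=1+1=2 → 28/37 = 0.7568
Weighted-F1 score = Σ (supportᵢ/N)·F1 scoreᵢ with N=46: (16/46)·0.6154 + (14/46)·0.8276 + (16/46)·0.7568 = 0.729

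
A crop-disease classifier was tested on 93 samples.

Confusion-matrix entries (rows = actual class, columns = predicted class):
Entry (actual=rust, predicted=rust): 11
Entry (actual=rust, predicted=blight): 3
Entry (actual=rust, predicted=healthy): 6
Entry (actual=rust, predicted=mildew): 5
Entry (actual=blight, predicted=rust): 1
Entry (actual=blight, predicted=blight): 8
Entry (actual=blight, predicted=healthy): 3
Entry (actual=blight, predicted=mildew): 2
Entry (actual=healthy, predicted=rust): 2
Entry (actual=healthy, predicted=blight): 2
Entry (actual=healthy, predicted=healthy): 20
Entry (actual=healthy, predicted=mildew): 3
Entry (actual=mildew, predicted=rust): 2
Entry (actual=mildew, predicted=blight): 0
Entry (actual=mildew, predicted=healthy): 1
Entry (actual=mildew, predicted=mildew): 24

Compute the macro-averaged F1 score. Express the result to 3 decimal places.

Per-class F1 score (2·TP/(2·TP+FP+FN)):
  rust: TP=11, FP=1+2+2=5, FN=3+6+5=14 → 22/41 = 0.5366
  blight: TP=8, FP=3+2+0=5, FN=1+3+2=6 → 16/27 = 0.5926
  healthy: TP=20, FP=6+3+1=10, FN=2+2+3=7 → 40/57 = 0.7018
  mildew: TP=24, FP=5+2+3=10, FN=2+0+1=3 → 48/61 = 0.7869
Macro-F1 score = mean = (0.5366 + 0.5926 + 0.7018 + 0.7869) / 4 = 0.654

0.654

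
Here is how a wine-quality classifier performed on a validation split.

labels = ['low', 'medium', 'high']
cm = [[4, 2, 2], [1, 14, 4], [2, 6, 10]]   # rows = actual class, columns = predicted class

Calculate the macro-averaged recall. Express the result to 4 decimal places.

Per-class recall (TP/(TP+FN)):
  low: TP=4, FN=2+2=4 → 4/8 = 0.50000
  medium: TP=14, FN=1+4=5 → 14/19 = 0.73684
  high: TP=10, FN=2+6=8 → 10/18 = 0.55556
Macro-recall = mean = (0.50000 + 0.73684 + 0.55556) / 3 = 0.5975

0.5975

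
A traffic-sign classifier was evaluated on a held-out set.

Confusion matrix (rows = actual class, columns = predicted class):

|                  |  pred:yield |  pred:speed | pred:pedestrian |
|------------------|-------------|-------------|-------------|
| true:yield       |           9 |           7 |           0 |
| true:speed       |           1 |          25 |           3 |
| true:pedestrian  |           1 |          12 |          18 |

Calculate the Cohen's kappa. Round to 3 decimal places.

Observed agreement pₒ = trace/N = 52/76 = 0.6842
Expected agreement pₑ = Σ (rowᵢ·colᵢ)/N² = (16·11 + 29·44 + 31·21)/76² = 0.3641
κ = (pₒ − pₑ)/(1 − pₑ) = (0.6842 − 0.3641)/(1 − 0.3641) = 0.503

0.503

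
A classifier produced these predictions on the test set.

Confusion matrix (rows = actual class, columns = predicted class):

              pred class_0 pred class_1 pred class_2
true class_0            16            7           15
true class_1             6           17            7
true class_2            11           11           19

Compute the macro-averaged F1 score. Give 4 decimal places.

0.4791

Per-class F1 score (2·TP/(2·TP+FP+FN)):
  class_0: TP=16, FP=6+11=17, FN=7+15=22 → 32/71 = 0.45070
  class_1: TP=17, FP=7+11=18, FN=6+7=13 → 34/65 = 0.52308
  class_2: TP=19, FP=15+7=22, FN=11+11=22 → 38/82 = 0.46341
Macro-F1 score = mean = (0.45070 + 0.52308 + 0.46341) / 3 = 0.4791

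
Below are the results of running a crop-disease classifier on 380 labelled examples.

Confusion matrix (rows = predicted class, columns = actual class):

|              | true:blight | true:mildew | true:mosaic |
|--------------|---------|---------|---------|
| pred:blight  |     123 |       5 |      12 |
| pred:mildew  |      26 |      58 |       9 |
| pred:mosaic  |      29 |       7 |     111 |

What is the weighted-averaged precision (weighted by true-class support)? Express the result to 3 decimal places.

0.789

Per-class precision (TP/(TP+FP)):
  blight: TP=123, FP=5+12=17 → 123/140 = 0.8786
  mildew: TP=58, FP=26+9=35 → 58/93 = 0.6237
  mosaic: TP=111, FP=29+7=36 → 111/147 = 0.7551
Weighted-precision = Σ (supportᵢ/N)·precisionᵢ with N=380: (178/380)·0.8786 + (70/380)·0.6237 + (132/380)·0.7551 = 0.789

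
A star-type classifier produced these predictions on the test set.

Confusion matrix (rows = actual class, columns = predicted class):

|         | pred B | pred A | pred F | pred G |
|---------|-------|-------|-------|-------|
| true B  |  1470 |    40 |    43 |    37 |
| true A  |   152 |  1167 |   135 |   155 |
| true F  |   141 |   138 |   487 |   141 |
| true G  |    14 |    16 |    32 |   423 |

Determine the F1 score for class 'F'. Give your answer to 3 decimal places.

0.607

Treat 'F' as positive and all other classes as negative.
F1 score = 2·TP/(2·TP+FP+FN).
F: TP=487, FP=43+135+32=210, FN=141+138+141=420 → 974/1604 = 0.6072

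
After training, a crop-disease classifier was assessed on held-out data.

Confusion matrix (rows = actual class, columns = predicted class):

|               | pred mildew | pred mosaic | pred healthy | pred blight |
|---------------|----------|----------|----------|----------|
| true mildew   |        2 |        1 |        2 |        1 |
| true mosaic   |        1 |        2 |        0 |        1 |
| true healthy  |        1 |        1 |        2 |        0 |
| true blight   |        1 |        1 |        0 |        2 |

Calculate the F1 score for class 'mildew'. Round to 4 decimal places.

0.3636

One-vs-rest for 'mildew': TP = diagonal; FP = other classes predicted 'mildew'; FN = 'mildew' predicted as other.
F1 score = 2·TP/(2·TP+FP+FN).
mildew: TP=2, FP=1+1+1=3, FN=1+2+1=4 → 4/11 = 0.36364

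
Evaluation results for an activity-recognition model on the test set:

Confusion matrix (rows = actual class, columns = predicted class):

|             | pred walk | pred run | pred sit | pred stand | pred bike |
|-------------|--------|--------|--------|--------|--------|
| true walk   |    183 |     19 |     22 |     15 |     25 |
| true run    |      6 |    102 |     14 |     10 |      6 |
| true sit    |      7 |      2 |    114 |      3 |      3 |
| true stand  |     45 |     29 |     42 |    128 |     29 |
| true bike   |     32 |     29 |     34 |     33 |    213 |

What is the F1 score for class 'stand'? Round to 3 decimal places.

0.554

One-vs-rest for 'stand': TP = diagonal; FP = other classes predicted 'stand'; FN = 'stand' predicted as other.
F1 score = 2·TP/(2·TP+FP+FN).
stand: TP=128, FP=15+10+3+33=61, FN=45+29+42+29=145 → 256/462 = 0.5541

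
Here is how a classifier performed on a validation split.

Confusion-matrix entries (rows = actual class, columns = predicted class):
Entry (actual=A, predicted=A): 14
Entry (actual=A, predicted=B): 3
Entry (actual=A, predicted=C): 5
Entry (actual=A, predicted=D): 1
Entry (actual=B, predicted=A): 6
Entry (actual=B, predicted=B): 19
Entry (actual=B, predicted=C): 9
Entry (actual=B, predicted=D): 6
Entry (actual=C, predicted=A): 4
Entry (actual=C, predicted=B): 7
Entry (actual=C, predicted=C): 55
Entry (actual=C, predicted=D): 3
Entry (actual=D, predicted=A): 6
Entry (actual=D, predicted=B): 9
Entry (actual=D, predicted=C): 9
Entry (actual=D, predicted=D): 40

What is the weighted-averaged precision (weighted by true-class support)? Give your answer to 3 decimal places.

Per-class precision (TP/(TP+FP)):
  A: TP=14, FP=6+4+6=16 → 14/30 = 0.4667
  B: TP=19, FP=3+7+9=19 → 19/38 = 0.5000
  C: TP=55, FP=5+9+9=23 → 55/78 = 0.7051
  D: TP=40, FP=1+6+3=10 → 40/50 = 0.8000
Weighted-precision = Σ (supportᵢ/N)·precisionᵢ with N=196: (23/196)·0.4667 + (40/196)·0.5000 + (69/196)·0.7051 + (64/196)·0.8000 = 0.666

0.666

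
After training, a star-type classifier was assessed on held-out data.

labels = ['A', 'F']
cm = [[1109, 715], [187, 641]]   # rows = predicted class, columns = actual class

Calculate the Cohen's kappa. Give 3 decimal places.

0.325

Observed agreement pₒ = trace/N = 1750/2652 = 0.6599
Expected agreement pₑ = Σ (rowᵢ·colᵢ)/N² = (1296·1824 + 1356·828)/2652² = 0.4958
κ = (pₒ − pₑ)/(1 − pₑ) = (0.6599 − 0.4958)/(1 − 0.4958) = 0.325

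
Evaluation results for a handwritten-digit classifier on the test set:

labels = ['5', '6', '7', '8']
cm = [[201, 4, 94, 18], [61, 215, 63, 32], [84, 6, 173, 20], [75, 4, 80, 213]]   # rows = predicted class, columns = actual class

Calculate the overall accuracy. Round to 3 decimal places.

Accuracy = trace / total = (201+215+173+213=802) / 1343 = 802/1343 = 0.597

0.597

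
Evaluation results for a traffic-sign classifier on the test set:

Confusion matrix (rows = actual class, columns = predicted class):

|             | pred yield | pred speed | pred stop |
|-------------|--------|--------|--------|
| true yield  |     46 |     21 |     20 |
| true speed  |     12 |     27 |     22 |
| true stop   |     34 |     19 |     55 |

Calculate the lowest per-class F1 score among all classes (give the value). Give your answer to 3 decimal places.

0.422

Per-class F1 score (2·TP/(2·TP+FP+FN)):
  yield: TP=46, FP=12+34=46, FN=21+20=41 → 92/179 = 0.5140
  speed: TP=27, FP=21+19=40, FN=12+22=34 → 54/128 = 0.4219
  stop: TP=55, FP=20+22=42, FN=34+19=53 → 110/205 = 0.5366
Lowest is class 'speed' with F1 score = 0.422.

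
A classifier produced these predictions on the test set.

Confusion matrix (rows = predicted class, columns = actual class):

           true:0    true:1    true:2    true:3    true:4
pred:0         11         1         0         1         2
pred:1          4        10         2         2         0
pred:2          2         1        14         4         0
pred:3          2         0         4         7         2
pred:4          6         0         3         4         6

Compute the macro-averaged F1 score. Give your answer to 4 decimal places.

Per-class F1 score (2·TP/(2·TP+FP+FN)):
  0: TP=11, FP=1+0+1+2=4, FN=4+2+2+6=14 → 22/40 = 0.55000
  1: TP=10, FP=4+2+2+0=8, FN=1+1+0+0=2 → 20/30 = 0.66667
  2: TP=14, FP=2+1+4+0=7, FN=0+2+4+3=9 → 28/44 = 0.63636
  3: TP=7, FP=2+0+4+2=8, FN=1+2+4+4=11 → 14/33 = 0.42424
  4: TP=6, FP=6+0+3+4=13, FN=2+0+0+2=4 → 12/29 = 0.41379
Macro-F1 score = mean = (0.55000 + 0.66667 + 0.63636 + 0.42424 + 0.41379) / 5 = 0.5382

0.5382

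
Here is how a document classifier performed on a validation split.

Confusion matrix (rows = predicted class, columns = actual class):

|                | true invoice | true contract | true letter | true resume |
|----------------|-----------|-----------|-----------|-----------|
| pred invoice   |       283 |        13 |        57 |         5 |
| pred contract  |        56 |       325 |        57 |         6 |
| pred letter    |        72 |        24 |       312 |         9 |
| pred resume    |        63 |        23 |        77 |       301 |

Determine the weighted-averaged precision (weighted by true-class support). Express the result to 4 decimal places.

Per-class precision (TP/(TP+FP)):
  invoice: TP=283, FP=13+57+5=75 → 283/358 = 0.79050
  contract: TP=325, FP=56+57+6=119 → 325/444 = 0.73198
  letter: TP=312, FP=72+24+9=105 → 312/417 = 0.74820
  resume: TP=301, FP=63+23+77=163 → 301/464 = 0.64871
Weighted-precision = Σ (supportᵢ/N)·precisionᵢ with N=1683: (474/1683)·0.79050 + (385/1683)·0.73198 + (503/1683)·0.74820 + (321/1683)·0.64871 = 0.7374

0.7374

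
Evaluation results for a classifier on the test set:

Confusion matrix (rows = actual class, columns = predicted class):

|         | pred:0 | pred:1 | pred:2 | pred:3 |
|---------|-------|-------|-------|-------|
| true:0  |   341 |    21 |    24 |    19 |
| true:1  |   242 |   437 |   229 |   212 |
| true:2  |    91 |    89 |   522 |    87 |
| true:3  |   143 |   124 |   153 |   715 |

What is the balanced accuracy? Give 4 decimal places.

Balanced accuracy = mean of per-class recall.
  0: recall = 341/405 = 0.84198
  1: recall = 437/1120 = 0.39018
  2: recall = 522/789 = 0.66160
  3: recall = 715/1135 = 0.62996
Mean = (0.84198 + 0.39018 + 0.66160 + 0.62996) / 4 = 0.6309

0.6309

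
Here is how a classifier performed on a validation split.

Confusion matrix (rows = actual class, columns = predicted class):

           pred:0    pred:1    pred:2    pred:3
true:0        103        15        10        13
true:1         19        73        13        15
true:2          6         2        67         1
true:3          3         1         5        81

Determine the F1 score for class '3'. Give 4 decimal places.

0.8100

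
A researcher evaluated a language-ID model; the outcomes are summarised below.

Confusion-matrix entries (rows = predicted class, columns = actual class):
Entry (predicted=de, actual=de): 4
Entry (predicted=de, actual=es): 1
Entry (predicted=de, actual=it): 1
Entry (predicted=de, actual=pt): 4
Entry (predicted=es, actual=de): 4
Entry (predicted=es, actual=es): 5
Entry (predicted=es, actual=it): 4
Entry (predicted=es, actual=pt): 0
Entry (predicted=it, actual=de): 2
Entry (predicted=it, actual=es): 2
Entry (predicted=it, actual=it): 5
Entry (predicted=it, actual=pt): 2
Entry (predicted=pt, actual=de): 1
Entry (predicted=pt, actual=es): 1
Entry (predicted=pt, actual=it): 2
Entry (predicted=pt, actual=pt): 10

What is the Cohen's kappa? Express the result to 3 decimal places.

0.331

Observed agreement pₒ = trace/N = 24/48 = 0.5000
Expected agreement pₑ = Σ (rowᵢ·colᵢ)/N² = (11·10 + 9·13 + 12·11 + 16·14)/48² = 0.2530
κ = (pₒ − pₑ)/(1 − pₑ) = (0.5000 − 0.2530)/(1 − 0.2530) = 0.331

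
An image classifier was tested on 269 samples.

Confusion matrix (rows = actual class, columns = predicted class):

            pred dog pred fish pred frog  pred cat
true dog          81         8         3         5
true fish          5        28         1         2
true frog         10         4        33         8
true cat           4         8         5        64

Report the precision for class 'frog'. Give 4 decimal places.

0.7857

Take TP from the diagonal, FP from the rest of the 'frog' prediction marginal, FN from the rest of the 'frog' actual marginal.
precision = TP/(TP+FP).
frog: TP=33, FP=3+1+5=9 → 33/42 = 0.78571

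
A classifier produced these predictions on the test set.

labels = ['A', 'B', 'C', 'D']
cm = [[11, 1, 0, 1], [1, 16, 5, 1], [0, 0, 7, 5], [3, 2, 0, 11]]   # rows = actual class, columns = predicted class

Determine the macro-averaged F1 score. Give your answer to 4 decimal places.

0.6945

Per-class F1 score (2·TP/(2·TP+FP+FN)):
  A: TP=11, FP=1+0+3=4, FN=1+0+1=2 → 22/28 = 0.78571
  B: TP=16, FP=1+0+2=3, FN=1+5+1=7 → 32/42 = 0.76190
  C: TP=7, FP=0+5+0=5, FN=0+0+5=5 → 14/24 = 0.58333
  D: TP=11, FP=1+1+5=7, FN=3+2+0=5 → 22/34 = 0.64706
Macro-F1 score = mean = (0.78571 + 0.76190 + 0.58333 + 0.64706) / 4 = 0.6945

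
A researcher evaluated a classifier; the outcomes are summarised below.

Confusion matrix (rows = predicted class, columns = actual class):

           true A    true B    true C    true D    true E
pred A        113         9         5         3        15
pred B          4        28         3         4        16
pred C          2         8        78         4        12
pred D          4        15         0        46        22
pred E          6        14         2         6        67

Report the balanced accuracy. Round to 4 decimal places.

Balanced accuracy = mean of per-class recall.
  A: recall = 113/129 = 0.87597
  B: recall = 28/74 = 0.37838
  C: recall = 78/88 = 0.88636
  D: recall = 46/63 = 0.73016
  E: recall = 67/132 = 0.50758
Mean = (0.87597 + 0.37838 + 0.88636 + 0.73016 + 0.50758) / 5 = 0.6757

0.6757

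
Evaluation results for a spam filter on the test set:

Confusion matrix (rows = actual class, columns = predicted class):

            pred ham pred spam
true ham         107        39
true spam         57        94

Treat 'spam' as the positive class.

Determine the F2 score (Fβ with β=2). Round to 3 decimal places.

Fβ = (1+β²)·TP / ((1+β²)·TP + β²·FN + FP), with β²=4
= 5·94 / (5·94 + 4·57 + 39) = 0.638

0.638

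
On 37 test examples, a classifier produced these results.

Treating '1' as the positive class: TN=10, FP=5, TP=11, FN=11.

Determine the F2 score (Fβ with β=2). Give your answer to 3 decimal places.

Fβ = (1+β²)·TP / ((1+β²)·TP + β²·FN + FP), with β²=4
= 5·11 / (5·11 + 4·11 + 5) = 0.529

0.529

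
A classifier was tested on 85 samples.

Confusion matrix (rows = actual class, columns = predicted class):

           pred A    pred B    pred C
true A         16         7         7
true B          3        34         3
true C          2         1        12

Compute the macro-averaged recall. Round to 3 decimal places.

0.728

Per-class recall (TP/(TP+FN)):
  A: TP=16, FN=7+7=14 → 16/30 = 0.5333
  B: TP=34, FN=3+3=6 → 34/40 = 0.8500
  C: TP=12, FN=2+1=3 → 12/15 = 0.8000
Macro-recall = mean = (0.5333 + 0.8500 + 0.8000) / 3 = 0.728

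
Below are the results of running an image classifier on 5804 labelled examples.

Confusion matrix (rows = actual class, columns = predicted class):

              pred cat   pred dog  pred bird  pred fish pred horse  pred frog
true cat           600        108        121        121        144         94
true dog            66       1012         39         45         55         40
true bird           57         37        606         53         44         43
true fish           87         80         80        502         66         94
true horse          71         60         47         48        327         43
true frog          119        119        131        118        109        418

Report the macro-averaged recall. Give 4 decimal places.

0.5908

Per-class recall (TP/(TP+FN)):
  cat: TP=600, FN=108+121+121+144+94=588 → 600/1188 = 0.50505
  dog: TP=1012, FN=66+39+45+55+40=245 → 1012/1257 = 0.80509
  bird: TP=606, FN=57+37+53+44+43=234 → 606/840 = 0.72143
  fish: TP=502, FN=87+80+80+66+94=407 → 502/909 = 0.55226
  horse: TP=327, FN=71+60+47+48+43=269 → 327/596 = 0.54866
  frog: TP=418, FN=119+119+131+118+109=596 → 418/1014 = 0.41223
Macro-recall = mean = (0.50505 + 0.80509 + 0.72143 + 0.55226 + 0.54866 + 0.41223) / 6 = 0.5908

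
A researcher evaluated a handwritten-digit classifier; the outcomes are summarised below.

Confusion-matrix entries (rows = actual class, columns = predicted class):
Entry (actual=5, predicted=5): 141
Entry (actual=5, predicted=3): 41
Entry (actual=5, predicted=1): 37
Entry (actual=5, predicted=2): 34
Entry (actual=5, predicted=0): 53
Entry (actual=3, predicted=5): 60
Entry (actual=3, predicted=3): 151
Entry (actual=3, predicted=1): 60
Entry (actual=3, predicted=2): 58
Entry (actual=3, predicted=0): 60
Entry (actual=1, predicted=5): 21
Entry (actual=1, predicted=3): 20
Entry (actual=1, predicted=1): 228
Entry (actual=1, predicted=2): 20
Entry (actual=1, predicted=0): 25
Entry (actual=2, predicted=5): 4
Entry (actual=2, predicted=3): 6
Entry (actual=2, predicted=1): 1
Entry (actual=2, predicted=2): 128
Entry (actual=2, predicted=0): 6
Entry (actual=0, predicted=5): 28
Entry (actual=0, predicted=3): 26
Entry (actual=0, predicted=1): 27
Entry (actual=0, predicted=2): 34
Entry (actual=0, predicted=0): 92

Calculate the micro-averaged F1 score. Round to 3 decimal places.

Micro-averaging pools counts across classes: ΣTP=740, ΣFP=621, ΣFN=621.
Micro-F1 score = 2·TP/(2·TP+FP+FN) on pooled counts = 0.544 (equals overall accuracy in single-label multiclass).

0.544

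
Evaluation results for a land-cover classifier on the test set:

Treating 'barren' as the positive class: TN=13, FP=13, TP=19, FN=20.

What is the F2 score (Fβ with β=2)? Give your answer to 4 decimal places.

Fβ = (1+β²)·TP / ((1+β²)·TP + β²·FN + FP), with β²=4
= 5·19 / (5·19 + 4·20 + 13) = 0.5053

0.5053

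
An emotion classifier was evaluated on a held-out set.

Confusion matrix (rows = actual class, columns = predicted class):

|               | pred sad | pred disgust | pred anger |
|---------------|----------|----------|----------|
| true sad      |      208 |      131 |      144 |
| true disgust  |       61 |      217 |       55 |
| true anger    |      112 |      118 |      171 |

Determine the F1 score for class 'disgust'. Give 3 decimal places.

Treat 'disgust' as positive and all other classes as negative.
F1 score = 2·TP/(2·TP+FP+FN).
disgust: TP=217, FP=131+118=249, FN=61+55=116 → 434/799 = 0.5432

0.543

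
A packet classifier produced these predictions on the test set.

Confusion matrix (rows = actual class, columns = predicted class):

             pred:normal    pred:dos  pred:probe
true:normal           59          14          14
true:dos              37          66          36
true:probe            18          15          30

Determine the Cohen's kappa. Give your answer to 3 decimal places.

Observed agreement pₒ = trace/N = 155/289 = 0.5363
Expected agreement pₑ = Σ (rowᵢ·colᵢ)/N² = (87·114 + 139·95 + 63·80)/289² = 0.3372
κ = (pₒ − pₑ)/(1 − pₑ) = (0.5363 − 0.3372)/(1 − 0.3372) = 0.300

0.300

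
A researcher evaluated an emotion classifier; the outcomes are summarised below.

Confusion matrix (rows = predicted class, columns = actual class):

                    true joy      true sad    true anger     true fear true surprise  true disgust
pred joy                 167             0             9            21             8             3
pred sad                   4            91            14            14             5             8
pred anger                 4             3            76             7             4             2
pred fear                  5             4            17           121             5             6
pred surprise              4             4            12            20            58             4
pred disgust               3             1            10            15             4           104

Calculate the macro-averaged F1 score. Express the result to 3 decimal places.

Per-class F1 score (2·TP/(2·TP+FP+FN)):
  joy: TP=167, FP=0+9+21+8+3=41, FN=4+4+5+4+3=20 → 334/395 = 0.8456
  sad: TP=91, FP=4+14+14+5+8=45, FN=0+3+4+4+1=12 → 182/239 = 0.7615
  anger: TP=76, FP=4+3+7+4+2=20, FN=9+14+17+12+10=62 → 152/234 = 0.6496
  fear: TP=121, FP=5+4+17+5+6=37, FN=21+14+7+20+15=77 → 242/356 = 0.6798
  surprise: TP=58, FP=4+4+12+20+4=44, FN=8+5+4+5+4=26 → 116/186 = 0.6237
  disgust: TP=104, FP=3+1+10+15+4=33, FN=3+8+2+6+4=23 → 208/264 = 0.7879
Macro-F1 score = mean = (0.8456 + 0.7615 + 0.6496 + 0.6798 + 0.6237 + 0.7879) / 6 = 0.725

0.725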